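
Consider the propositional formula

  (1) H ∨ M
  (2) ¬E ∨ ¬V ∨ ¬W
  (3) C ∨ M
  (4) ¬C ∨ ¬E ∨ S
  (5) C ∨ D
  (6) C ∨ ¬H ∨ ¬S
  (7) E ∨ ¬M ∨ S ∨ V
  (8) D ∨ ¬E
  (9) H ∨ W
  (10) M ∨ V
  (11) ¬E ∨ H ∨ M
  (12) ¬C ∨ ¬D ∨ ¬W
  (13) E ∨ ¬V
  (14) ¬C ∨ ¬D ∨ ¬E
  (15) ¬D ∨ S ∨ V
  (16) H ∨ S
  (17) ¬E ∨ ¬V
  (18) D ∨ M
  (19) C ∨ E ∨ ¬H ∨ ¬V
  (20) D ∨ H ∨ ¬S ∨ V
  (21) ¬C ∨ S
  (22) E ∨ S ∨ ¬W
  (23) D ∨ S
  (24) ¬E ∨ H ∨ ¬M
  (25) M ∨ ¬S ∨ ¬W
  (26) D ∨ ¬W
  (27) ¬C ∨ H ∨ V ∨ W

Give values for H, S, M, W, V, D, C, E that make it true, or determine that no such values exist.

H: True, S: True, M: True, W: False, V: False, D: False, C: True, E: False

Set H = True.
Set S = True.
  then (C ∨ ¬H ∨ ¬S) forces C = True.
Try M = False:
  (M ∨ V) forces V = True.
  (E ∨ ¬V) forces E = True.
  clause (¬E ∨ ¬V) is falsified — backtrack.
So M = True.
Try W = True:
  (¬C ∨ ¬D ∨ ¬W) forces D = False.
  clause (D ∨ ¬W) is falsified — backtrack.
So W = False.
Try V = True:
  (E ∨ ¬V) forces E = True.
  clause (¬E ∨ ¬V) is falsified — backtrack.
So V = False.
Set D = False.
  then (D ∨ ¬E) forces E = False.
All clauses satisfied.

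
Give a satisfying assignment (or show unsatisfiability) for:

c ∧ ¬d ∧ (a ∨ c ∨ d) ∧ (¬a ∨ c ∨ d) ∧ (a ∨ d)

Unit clause (c) forces c = True.
Unit clause (¬d) forces d = False.
In (a ∨ d) only a is left, so a = True.
All clauses satisfied.

a: True; d: False; c: True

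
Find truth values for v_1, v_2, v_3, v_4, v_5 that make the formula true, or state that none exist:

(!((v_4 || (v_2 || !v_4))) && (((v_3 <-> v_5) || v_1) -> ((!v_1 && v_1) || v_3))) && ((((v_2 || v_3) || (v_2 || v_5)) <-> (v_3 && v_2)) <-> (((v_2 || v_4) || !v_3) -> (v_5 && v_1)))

The conjunct !((v_4 || (v_2 || !v_4))) is unsatisfiable on its own:
  v_2=F, v_4=F: evaluates to False.
  v_2=F, v_4=T: evaluates to False.
  v_2=T, v_4=F: evaluates to False.
  v_2=T, v_4=T: evaluates to False.
So the whole conjunction is unsatisfiable.

UNSATISFIABLE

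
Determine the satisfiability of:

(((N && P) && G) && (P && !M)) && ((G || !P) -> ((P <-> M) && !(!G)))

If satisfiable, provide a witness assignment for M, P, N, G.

Case G = True: the formula simplifies to ((N && P) && (P && !M)) && (P <-> M).
  P = True: simplifies to (N && !M) && M.
    M = True: the conjunct !M is False.
    M = False: the conjunct M is False.
  P = False: the conjunct P is False.
Case G = False: the conjunct G is False.
Both cases fail — unsatisfiable.

Unsatisfiable — no assignment works.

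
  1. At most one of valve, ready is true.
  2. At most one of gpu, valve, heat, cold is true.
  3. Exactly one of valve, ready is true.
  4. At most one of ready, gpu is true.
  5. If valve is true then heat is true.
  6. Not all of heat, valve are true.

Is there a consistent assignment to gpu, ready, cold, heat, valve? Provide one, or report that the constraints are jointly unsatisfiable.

gpu = False, ready = True, cold = False, heat = True, valve = False

  (1) {valve, ready}: 1 true — at most one ✓
  (2) {gpu, valve, heat, cold}: 1 true — at most one ✓
  (3) {valve, ready}: 1 true — exactly one ✓
  (4) {ready, gpu}: 1 true — at most one ✓
  (5) valve=F ⇒ heat: vacuous ✓
  (6) {heat, valve}: 1/2 true — not all ✓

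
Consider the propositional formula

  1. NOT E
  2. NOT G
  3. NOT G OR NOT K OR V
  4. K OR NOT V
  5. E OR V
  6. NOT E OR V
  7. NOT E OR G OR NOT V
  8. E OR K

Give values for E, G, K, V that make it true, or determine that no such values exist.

Unit clause (NOT E) forces E = False.
Unit clause (NOT G) forces G = False.
In (E OR V) only V is left, so V = True.
In (E OR K) only K is left, so K = True.
All clauses satisfied.

E: False, G: False, K: True, V: True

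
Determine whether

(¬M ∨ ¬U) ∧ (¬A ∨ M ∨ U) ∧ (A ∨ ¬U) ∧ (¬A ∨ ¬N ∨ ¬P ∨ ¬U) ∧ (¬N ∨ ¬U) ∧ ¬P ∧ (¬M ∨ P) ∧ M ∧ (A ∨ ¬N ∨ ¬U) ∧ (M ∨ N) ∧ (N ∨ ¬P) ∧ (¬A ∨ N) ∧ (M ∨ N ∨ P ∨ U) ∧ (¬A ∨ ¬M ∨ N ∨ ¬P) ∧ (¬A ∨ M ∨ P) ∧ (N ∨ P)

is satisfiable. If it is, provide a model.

UNSATISFIABLE

Case P = True:
  Clause (¬P) is falsified — contradiction.
Case P = False:
  (¬M ∨ P) forces M = False.
  Clause (M) is falsified — contradiction.
Both cases fail, so the formula is unsatisfiable.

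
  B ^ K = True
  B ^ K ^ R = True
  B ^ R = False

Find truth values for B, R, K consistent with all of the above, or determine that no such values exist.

B = False, R = False, K = True

B ^ K = F ^ T = True ✓
B ^ K ^ R = F ^ T ^ F = True ✓
B ^ R = F ^ F = False ✓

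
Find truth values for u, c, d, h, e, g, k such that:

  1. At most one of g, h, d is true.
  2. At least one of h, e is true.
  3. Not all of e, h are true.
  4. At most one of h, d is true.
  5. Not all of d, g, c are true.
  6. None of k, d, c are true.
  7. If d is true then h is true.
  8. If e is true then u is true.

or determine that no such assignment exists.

u = True, c = False, d = False, h = False, e = True, g = False, k = False

  (1) {g, h, d}: 0 true — at most one ✓
  (2) {h, e}: 1 true — at least one ✓
  (3) {e, h}: 1/2 true — not all ✓
  (4) {h, d}: 0 true — at most one ✓
  (5) {d, g, c}: 0/3 true — not all ✓
  (6) {k, d, c}: 0 true — none ✓
  (7) d=F ⇒ h: vacuous ✓
  (8) e=T ⇒ u: T ✓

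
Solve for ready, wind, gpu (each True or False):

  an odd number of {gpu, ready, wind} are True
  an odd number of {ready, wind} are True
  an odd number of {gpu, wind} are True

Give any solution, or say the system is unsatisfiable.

ready: False; wind: True; gpu: False

{gpu, ready, wind}: 1 true → odd ✓
{ready, wind}: 1 true → odd ✓
{gpu, wind}: 1 true → odd ✓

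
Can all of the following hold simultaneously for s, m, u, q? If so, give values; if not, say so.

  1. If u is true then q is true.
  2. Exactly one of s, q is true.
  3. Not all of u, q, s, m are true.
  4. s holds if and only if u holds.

s=F; m=T; u=F; q=T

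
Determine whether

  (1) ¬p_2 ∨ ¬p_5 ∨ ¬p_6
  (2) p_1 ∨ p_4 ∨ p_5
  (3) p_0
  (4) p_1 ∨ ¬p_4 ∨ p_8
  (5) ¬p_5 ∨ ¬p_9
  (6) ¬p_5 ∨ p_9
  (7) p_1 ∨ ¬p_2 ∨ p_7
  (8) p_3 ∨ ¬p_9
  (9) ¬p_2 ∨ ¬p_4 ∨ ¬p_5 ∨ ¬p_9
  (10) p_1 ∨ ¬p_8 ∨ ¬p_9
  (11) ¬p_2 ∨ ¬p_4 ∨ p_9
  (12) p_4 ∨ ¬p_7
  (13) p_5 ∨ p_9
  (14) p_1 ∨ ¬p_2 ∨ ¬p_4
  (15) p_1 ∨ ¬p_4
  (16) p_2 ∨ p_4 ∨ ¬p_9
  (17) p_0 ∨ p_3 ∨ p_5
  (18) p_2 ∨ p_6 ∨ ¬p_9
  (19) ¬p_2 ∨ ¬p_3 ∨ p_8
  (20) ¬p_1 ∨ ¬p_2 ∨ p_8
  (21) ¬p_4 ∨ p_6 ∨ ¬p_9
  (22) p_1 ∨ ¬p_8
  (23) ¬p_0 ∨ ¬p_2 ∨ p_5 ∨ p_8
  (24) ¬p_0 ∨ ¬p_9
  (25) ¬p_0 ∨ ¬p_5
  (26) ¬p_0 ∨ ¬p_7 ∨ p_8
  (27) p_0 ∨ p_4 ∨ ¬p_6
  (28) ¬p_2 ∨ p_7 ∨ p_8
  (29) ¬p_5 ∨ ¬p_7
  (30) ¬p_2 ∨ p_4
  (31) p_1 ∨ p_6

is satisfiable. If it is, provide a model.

Case p_0 = True:
  (¬p_0 ∨ ¬p_9) forces p_9 = False.
  (¬p_5 ∨ p_9) forces p_5 = False.
  Clause (p_5 ∨ p_9) is falsified — contradiction.
Case p_0 = False:
  Clause (p_0) is falsified — contradiction.
Both cases fail, so the formula is unsatisfiable.

No satisfying assignment exists.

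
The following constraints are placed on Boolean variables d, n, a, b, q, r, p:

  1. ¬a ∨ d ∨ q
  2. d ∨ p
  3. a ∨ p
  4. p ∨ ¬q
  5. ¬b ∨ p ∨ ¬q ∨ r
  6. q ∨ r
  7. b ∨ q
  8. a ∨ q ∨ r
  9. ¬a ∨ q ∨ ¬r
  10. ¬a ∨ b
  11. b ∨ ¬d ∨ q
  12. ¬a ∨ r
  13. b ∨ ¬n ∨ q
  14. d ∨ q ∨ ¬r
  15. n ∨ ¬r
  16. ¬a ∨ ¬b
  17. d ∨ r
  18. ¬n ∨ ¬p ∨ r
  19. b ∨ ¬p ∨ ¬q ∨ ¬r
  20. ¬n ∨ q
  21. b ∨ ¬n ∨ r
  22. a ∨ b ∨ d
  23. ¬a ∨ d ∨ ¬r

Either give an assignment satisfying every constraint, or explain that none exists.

Set d = False.
  then (d ∨ p) forces p = True.
  then (d ∨ r) forces r = True.
  then (¬a ∨ d ∨ ¬r) forces a = False.
  then (d ∨ q ∨ ¬r) forces q = True.
  then (n ∨ ¬r) forces n = True.
  then (b ∨ ¬p ∨ ¬q ∨ ¬r) forces b = True.
All clauses satisfied.

d=F, n=T, a=F, b=T, q=T, r=T, p=T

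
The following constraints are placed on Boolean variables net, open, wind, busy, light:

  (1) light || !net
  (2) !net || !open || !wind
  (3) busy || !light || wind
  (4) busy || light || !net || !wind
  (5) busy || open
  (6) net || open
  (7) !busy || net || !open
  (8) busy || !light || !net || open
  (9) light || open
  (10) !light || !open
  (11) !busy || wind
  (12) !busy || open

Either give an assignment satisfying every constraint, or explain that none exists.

Try net = True:
  (light || !net) forces light = True.
  (!light || !open) forces open = False.
  (busy || open) forces busy = True.
  clause (!busy || open) is falsified — backtrack.
So net = False.
  then (net || open) forces open = True.
  then (!busy || net || !open) forces busy = False.
  then (!light || !open) forces light = False.
Set wind = False.
All clauses satisfied.

net: False; open: True; wind: False; busy: False; light: False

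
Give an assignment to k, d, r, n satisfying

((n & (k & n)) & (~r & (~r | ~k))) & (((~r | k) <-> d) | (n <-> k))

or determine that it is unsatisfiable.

k = True, d = True, r = False, n = True

  (n & (k & n)) & (~r & (~r | ~k)) = True
    n & (k & n) = True
      k & n = True
    ~r & (~r | ~k) = True
      ~r = True
      ~r | ~k = True
        ~r = True
        ~k = False
  ((~r | k) <-> d) | (n <-> k) = True
    (~r | k) <-> d = True
      ~r | k = True
        ~r = True
    n <-> k = True
Both conjuncts True, so the formula holds.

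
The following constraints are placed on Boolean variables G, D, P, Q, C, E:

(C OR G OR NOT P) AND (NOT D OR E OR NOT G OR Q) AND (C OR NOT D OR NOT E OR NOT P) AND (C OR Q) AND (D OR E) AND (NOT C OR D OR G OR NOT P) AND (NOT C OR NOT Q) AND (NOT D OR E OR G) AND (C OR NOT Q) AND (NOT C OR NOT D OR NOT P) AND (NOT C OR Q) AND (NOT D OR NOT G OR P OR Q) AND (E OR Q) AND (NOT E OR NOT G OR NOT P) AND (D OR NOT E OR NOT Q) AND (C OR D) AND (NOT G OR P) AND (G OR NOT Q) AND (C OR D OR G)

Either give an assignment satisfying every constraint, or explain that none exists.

Case Q = True:
  (NOT C OR NOT Q) forces C = False.
  Clause (C OR NOT Q) is falsified — contradiction.
Case Q = False:
  (C OR Q) forces C = True.
  Clause (NOT C OR Q) is falsified — contradiction.
Both cases fail, so the formula is unsatisfiable.

Unsatisfiable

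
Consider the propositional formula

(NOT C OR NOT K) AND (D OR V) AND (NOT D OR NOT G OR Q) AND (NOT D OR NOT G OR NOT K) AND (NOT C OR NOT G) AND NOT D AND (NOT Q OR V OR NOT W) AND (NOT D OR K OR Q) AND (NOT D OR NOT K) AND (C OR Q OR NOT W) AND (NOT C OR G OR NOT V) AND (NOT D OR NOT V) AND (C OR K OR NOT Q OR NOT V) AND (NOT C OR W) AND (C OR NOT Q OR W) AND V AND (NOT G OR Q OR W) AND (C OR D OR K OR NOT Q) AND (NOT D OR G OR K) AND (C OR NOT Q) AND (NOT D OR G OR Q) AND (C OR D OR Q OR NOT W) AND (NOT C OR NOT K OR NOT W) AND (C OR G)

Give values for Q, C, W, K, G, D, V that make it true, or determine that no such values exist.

Unsatisfiable — no assignment works.

Case G = True:
  (NOT C OR NOT G) forces C = False.
  (NOT D) forces D = False.
  (D OR V) forces V = True.
  (C OR NOT Q) forces Q = False.
  (C OR Q OR NOT W) forces W = False.
  Clause (NOT G OR Q OR W) is falsified — contradiction.
Case G = False:
  (NOT D) forces D = False.
  (D OR V) forces V = True.
  (NOT C OR G OR NOT V) forces C = False.
  Clause (C OR G) is falsified — contradiction.
Both cases fail, so the formula is unsatisfiable.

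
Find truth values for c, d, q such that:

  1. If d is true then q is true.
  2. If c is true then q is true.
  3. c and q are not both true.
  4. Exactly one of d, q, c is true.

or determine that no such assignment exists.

c = False, d = False, q = True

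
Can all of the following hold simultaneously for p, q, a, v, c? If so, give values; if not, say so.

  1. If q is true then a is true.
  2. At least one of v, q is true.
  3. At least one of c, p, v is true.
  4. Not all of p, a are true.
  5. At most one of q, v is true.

p: False, q: False, a: True, v: True, c: True

  (1) q=F ⇒ a: vacuous ✓
  (2) {v, q}: 1 true — at least one ✓
  (3) {c, p, v}: 2 true — at least one ✓
  (4) {p, a}: 1/2 true — not all ✓
  (5) {q, v}: 1 true — at most one ✓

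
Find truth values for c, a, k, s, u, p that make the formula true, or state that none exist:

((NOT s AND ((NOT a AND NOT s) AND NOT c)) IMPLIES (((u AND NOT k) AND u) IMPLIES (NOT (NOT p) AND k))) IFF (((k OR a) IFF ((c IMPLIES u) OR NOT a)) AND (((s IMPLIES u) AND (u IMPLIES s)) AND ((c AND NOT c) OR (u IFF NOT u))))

c=F; a=F; k=F; s=F; u=T; p=F

  ((NOT s AND ((NOT a AND NOT s) AND NOT c)) IMPLIES (((u AND NOT k) AND u) IMPLIES (NOT (NOT p) AND k))) IFF (((k OR a) IFF ((c IMPLIES u) OR NOT a)) AND (((s IMPLIES u) AND (u IMPLIES s)) AND ((c AND NOT c) OR (u IFF NOT u)))) = True
    (NOT s AND ((NOT a AND NOT s) AND NOT c)) IMPLIES (((u AND NOT k) AND u) IMPLIES (NOT (NOT p) AND k)) = False
      NOT s AND ((NOT a AND NOT s) AND NOT c) = True
        NOT s = True
        (NOT a AND NOT s) AND NOT c = True
          NOT a AND NOT s = True
            NOT a = True
            NOT s = True
          NOT c = True
      ((u AND NOT k) AND u) IMPLIES (NOT (NOT p) AND k) = False
        (u AND NOT k) AND u = True
          u AND NOT k = True
            NOT k = True
        NOT (NOT p) AND k = False
          NOT (NOT p) = False
            NOT p = True
    ((k OR a) IFF ((c IMPLIES u) OR NOT a)) AND (((s IMPLIES u) AND (u IMPLIES s)) AND ((c AND NOT c) OR (u IFF NOT u))) = False
      (k OR a) IFF ((c IMPLIES u) OR NOT a) = False
        k OR a = False
        (c IMPLIES u) OR NOT a = True
          c IMPLIES u = True
          NOT a = True
      ((s IMPLIES u) AND (u IMPLIES s)) AND ((c AND NOT c) OR (u IFF NOT u)) = False
        (s IMPLIES u) AND (u IMPLIES s) = False
          s IMPLIES u = True
          u IMPLIES s = False
        (c AND NOT c) OR (u IFF NOT u) = False
          c AND NOT c = False
            NOT c = True
          u IFF NOT u = False
            NOT u = False
The formula evaluates to True.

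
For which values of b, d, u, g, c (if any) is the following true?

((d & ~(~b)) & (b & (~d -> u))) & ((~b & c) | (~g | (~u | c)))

b = True; d = True; u = True; g = False; c = True

  (d & ~(~b)) & (b & (~d -> u)) = True
    d & ~(~b) = True
      ~(~b) = True
        ~b = False
    b & (~d -> u) = True
      ~d -> u = True
        ~d = False
  (~b & c) | (~g | (~u | c)) = True
    ~b & c = False
      ~b = False
    ~g | (~u | c) = True
      ~g = True
      ~u | c = True
        ~u = False
Both conjuncts True, so the formula holds.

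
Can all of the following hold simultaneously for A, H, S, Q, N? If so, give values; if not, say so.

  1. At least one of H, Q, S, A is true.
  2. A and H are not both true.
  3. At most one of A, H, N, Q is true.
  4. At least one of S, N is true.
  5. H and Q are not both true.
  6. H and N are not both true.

A: True, H: False, S: True, Q: False, N: False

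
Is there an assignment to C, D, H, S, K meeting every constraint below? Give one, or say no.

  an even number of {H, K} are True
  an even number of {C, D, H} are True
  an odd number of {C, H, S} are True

C = False; D = False; H = False; S = True; K = False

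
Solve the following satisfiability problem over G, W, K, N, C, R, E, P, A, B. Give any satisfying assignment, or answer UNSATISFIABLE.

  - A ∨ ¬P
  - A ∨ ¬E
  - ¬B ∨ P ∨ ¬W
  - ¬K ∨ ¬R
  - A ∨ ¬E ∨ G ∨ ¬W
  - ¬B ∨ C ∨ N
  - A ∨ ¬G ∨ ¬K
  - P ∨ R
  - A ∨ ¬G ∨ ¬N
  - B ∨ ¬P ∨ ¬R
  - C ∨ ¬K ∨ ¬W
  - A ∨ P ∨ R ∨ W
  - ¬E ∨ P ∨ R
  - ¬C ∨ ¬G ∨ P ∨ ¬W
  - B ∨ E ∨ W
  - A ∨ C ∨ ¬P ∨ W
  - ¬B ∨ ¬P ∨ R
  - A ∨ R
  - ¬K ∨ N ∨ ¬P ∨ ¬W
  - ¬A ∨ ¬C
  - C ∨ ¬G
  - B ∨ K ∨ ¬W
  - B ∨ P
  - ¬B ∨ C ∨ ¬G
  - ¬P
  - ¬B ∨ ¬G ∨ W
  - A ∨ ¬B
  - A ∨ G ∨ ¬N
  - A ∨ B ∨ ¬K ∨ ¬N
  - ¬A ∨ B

G = False, W = False, K = False, N = True, C = False, R = True, E = True, P = False, A = True, B = True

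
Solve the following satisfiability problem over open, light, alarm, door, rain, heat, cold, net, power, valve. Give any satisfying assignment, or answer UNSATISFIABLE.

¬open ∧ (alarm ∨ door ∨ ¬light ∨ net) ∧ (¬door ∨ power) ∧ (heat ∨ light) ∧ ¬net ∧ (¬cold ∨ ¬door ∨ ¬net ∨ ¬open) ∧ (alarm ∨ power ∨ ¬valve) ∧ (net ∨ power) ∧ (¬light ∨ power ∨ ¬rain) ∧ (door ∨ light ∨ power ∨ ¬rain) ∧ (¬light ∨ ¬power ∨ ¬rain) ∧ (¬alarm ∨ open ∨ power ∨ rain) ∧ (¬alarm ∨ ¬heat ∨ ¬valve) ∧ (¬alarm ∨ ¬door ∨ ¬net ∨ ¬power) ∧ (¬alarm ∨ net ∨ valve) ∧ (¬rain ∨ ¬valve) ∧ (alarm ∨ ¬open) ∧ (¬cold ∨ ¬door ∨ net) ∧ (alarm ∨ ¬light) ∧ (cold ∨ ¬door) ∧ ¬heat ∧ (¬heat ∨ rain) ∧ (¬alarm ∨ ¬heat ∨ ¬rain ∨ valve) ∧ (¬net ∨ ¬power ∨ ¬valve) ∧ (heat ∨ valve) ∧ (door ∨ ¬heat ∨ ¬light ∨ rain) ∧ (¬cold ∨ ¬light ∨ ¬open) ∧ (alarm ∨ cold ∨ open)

open = False, light = True, alarm = True, door = False, rain = False, heat = False, cold = True, net = False, power = True, valve = True

Unit clause (¬open) forces open = False.
Unit clause (¬net) forces net = False.
In (net ∨ power) only power is left, so power = True.
Unit clause (¬heat) forces heat = False.
In (heat ∨ valve) only valve is left, so valve = True.
In (heat ∨ light) only light is left, so light = True.
In (¬light ∨ ¬power ∨ ¬rain) only ¬rain is left, so rain = False.
In (alarm ∨ ¬light) only alarm is left, so alarm = True.
Set door = False.
Set cold = True.
All clauses satisfied.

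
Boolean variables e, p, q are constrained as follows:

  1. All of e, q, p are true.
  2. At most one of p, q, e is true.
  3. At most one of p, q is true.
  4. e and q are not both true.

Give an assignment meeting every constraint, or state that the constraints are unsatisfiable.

Case e = True:
  (1) forces q = True.
  Constraint (2) is violated (q=T, e=T) — contradiction.
Case e = False:
  Constraint (1) is violated (e=F) — contradiction.
Both cases fail — unsatisfiable.

No satisfying assignment exists.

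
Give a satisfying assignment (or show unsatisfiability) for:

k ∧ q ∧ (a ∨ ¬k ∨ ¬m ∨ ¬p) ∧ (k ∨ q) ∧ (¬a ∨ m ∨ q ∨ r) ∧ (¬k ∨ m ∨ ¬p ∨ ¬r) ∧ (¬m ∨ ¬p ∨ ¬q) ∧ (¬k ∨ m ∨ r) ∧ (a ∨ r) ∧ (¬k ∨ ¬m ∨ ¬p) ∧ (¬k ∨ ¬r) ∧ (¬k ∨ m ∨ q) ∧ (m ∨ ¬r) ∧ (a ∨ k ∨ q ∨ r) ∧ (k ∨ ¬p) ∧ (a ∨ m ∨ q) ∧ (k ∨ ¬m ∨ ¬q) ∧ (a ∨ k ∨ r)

a = True; m = True; r = False; q = True; k = True; p = False

Unit clause (k) forces k = True.
Unit clause (q) forces q = True.
In (¬k ∨ ¬r) only ¬r is left, so r = False.
In (¬k ∨ m ∨ r) only m is left, so m = True.
In (a ∨ r) only a is left, so a = True.
In (¬k ∨ ¬m ∨ ¬p) only ¬p is left, so p = False.
All clauses satisfied.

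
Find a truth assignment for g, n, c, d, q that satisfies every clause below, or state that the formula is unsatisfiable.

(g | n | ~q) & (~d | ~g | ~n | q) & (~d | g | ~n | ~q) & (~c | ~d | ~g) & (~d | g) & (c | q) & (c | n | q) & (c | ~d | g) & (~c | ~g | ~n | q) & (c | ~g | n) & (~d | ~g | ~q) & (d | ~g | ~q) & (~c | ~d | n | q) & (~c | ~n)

g = True; n = False; c = True; d = False; q = False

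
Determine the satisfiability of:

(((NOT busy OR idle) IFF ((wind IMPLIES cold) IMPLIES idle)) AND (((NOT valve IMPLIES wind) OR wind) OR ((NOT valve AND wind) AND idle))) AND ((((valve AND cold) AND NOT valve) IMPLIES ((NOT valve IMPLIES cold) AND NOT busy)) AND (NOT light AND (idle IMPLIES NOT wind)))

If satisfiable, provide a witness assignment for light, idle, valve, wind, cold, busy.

light: False, idle: True, valve: True, wind: False, cold: False, busy: False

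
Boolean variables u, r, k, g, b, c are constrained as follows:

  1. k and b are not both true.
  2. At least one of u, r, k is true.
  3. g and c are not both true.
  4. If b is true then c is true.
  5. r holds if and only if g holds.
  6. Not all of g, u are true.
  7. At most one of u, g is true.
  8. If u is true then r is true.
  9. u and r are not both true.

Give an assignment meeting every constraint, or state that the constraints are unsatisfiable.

u = False, r = True, k = True, g = True, b = False, c = False

  (1) k=T, b=F — not both ✓
  (2) {u, r, k}: 2 true — at least one ✓
  (3) g=T, c=F — not both ✓
  (4) b=F ⇒ c: vacuous ✓
  (5) r=T, g=T — same ✓
  (6) {g, u}: 1/2 true — not all ✓
  (7) {u, g}: 1 true — at most one ✓
  (8) u=F ⇒ r: vacuous ✓
  (9) u=F, r=T — not both ✓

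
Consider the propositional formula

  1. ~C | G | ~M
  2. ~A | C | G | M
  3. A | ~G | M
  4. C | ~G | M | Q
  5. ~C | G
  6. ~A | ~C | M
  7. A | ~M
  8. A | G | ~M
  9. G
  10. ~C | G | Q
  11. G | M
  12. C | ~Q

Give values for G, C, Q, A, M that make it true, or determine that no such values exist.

Unit clause (G) forces G = True.
Set C = True.
Set Q = False.
Try A = False:
  (A | ~G | M) forces M = True.
  clause (A | ~M) is falsified — backtrack.
So A = True.
  then (~A | ~C | M) forces M = True.
All clauses satisfied.

G = True, C = True, Q = False, A = True, M = True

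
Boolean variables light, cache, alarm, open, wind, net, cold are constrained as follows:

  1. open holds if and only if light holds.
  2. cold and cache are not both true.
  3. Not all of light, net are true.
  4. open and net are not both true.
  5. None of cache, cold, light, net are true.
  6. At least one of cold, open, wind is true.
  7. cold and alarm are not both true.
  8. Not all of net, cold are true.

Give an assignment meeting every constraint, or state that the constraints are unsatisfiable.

light = False, cache = False, alarm = True, open = False, wind = True, net = False, cold = False

  (1) open=F, light=F — same ✓
  (2) cold=F, cache=F — not both ✓
  (3) {light, net}: 0/2 true — not all ✓
  (4) open=F, net=F — not both ✓
  (5) {cache, cold, light, net}: 0 true — none ✓
  (6) {cold, open, wind}: 1 true — at least one ✓
  (7) cold=F, alarm=T — not both ✓
  (8) {net, cold}: 0/2 true — not all ✓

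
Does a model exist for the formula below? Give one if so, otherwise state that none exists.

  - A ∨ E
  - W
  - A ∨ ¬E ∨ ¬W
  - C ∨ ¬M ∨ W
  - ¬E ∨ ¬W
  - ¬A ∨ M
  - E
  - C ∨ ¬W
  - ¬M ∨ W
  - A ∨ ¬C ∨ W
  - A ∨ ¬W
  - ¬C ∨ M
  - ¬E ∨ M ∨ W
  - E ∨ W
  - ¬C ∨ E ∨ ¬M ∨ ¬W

Case W = True:
  (¬E ∨ ¬W) forces E = False.
  Clause (E) is falsified — contradiction.
Case W = False:
  Clause (W) is falsified — contradiction.
Both cases fail, so the formula is unsatisfiable.

No satisfying assignment exists.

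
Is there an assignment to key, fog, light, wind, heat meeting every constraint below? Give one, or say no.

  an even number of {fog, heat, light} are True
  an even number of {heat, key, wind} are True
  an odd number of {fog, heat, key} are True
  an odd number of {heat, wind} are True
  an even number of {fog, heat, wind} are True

key=T, fog=T, light=F, wind=F, heat=T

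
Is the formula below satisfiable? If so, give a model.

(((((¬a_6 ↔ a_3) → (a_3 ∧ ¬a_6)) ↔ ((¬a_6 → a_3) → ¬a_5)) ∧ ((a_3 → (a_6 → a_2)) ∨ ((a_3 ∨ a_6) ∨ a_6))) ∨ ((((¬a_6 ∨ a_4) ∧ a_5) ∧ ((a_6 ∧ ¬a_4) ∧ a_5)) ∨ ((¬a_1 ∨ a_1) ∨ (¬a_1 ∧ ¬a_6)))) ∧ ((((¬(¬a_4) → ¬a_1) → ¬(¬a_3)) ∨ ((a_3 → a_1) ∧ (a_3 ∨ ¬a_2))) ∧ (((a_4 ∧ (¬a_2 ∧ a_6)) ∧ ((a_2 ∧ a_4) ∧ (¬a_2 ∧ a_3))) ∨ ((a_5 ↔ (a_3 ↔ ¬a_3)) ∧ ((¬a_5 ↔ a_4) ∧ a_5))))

No satisfying assignment exists.

The conjunct ((a_4 ∧ (¬a_2 ∧ a_6)) ∧ ((a_2 ∧ a_4) ∧ (¬a_2 ∧ a_3))) ∨ ((a_5 ↔ (a_3 ↔ ¬a_3)) ∧ ((¬a_5 ↔ a_4) ∧ a_5)) is unsatisfiable on its own:
  a_2 = True: simplifies to (a_5 ↔ (a_3 ↔ ¬a_3)) ∧ ((¬a_5 ↔ a_4) ∧ a_5).
    a_5 = True: simplifies to (a_3 ↔ ¬a_3) ∧ ¬a_4.
      a_3 = True: the conjunct a_3 ↔ ¬a_3 becomes True ↔ ¬True = False.
      a_3 = False: the conjunct a_3 ↔ ¬a_3 becomes False ↔ ¬False = False.
    a_5 = False: the conjunct a_5 is False.
  a_2 = False: simplifies to (a_5 ↔ (a_3 ↔ ¬a_3)) ∧ ((¬a_5 ↔ a_4) ∧ a_5).
    a_5 = True: simplifies to (a_3 ↔ ¬a_3) ∧ ¬a_4.
      a_3 = True: the conjunct a_3 ↔ ¬a_3 becomes True ↔ ¬True = False.
      a_3 = False: the conjunct a_3 ↔ ¬a_3 becomes False ↔ ¬False = False.
    a_5 = False: the conjunct a_5 is False.
So the whole conjunction is unsatisfiable.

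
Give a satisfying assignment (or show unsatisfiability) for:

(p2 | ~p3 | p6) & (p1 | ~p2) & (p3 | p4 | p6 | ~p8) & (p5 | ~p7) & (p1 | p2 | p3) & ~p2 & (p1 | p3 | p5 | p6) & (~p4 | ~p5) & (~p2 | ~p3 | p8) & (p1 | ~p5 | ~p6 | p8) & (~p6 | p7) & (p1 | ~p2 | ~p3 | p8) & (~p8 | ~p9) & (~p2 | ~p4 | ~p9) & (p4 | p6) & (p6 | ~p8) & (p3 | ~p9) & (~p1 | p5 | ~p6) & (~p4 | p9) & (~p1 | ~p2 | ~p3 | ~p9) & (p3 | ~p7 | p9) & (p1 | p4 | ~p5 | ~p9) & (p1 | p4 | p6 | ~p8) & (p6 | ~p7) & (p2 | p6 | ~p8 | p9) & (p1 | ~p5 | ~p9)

Unit clause (~p2) forces p2 = False.
Set p1 = False.
  then (p1 | p2 | p3) forces p3 = True.
  then (p2 | ~p3 | p6) forces p6 = True.
  then (~p6 | p7) forces p7 = True.
  then (p5 | ~p7) forces p5 = True.
  then (~p4 | ~p5) forces p4 = False.
  then (p1 | ~p5 | ~p6 | p8) forces p8 = True.
  then (~p8 | ~p9) forces p9 = False.
All clauses satisfied.

p1 = False, p2 = False, p3 = True, p4 = False, p5 = True, p6 = True, p7 = True, p8 = True, p9 = False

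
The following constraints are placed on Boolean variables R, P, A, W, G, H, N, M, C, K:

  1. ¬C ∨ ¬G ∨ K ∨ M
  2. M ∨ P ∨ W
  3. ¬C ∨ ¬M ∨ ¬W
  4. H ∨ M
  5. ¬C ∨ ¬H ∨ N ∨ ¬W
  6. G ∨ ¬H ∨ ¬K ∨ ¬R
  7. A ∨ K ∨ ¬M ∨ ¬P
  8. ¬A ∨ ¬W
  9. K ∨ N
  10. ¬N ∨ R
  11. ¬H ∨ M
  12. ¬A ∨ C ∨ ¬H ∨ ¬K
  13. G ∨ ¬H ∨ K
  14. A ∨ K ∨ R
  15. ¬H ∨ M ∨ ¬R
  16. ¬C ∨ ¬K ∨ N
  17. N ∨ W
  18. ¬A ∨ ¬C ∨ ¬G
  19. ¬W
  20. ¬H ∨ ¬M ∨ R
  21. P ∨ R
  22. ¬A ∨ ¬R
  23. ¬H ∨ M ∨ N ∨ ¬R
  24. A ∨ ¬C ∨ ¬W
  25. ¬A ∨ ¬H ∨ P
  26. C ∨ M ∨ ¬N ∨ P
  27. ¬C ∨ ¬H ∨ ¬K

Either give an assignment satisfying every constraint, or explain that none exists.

R = True, P = False, A = False, W = False, G = True, H = True, N = True, M = True, C = True, K = False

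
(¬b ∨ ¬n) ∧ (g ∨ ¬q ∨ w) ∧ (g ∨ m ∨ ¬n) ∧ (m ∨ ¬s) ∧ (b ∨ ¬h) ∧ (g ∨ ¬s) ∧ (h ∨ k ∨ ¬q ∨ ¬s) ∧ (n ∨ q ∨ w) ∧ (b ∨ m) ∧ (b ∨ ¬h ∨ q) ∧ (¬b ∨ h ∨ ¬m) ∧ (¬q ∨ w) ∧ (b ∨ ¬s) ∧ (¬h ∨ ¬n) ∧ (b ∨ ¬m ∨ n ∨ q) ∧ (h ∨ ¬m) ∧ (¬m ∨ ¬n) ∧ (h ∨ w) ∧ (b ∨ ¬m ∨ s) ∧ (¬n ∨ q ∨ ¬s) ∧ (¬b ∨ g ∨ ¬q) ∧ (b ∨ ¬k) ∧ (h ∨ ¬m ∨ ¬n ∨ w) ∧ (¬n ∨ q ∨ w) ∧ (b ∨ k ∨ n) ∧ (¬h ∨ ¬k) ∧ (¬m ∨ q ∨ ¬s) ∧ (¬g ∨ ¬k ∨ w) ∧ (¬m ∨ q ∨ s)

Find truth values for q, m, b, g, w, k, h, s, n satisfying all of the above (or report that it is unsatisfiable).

Set q = True.
  then (¬q ∨ w) forces w = True.
Set m = True.
  then (h ∨ ¬m) forces h = True.
  then (¬m ∨ ¬n) forces n = False.
  then (¬h ∨ ¬k) forces k = False.
  then (b ∨ ¬h) forces b = True.
  then (¬b ∨ g ∨ ¬q) forces g = True.
Set s = True.
All clauses satisfied.

q = True, m = True, b = True, g = True, w = True, k = False, h = True, s = True, n = False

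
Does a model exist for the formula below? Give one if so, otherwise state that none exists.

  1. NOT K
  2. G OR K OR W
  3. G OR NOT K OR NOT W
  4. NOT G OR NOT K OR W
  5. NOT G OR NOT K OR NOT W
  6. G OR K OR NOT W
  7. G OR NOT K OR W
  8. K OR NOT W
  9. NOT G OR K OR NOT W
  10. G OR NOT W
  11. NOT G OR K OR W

The formula is unsatisfiable.

Case K = True:
  Clause (NOT K) is falsified — contradiction.
Case K = False:
  (K OR NOT W) forces W = False.
  (G OR K OR W) forces G = True.
  Clause (NOT G OR K OR W) is falsified — contradiction.
Both cases fail, so the formula is unsatisfiable.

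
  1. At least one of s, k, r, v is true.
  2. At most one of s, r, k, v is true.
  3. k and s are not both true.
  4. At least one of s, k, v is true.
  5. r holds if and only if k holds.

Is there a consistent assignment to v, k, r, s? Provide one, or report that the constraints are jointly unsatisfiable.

v=T, k=F, r=F, s=F

  (1) {s, k, r, v}: 1 true — at least one ✓
  (2) {s, r, k, v}: 1 true — at most one ✓
  (3) k=F, s=F — not both ✓
  (4) {s, k, v}: 1 true — at least one ✓
  (5) r=F, k=F — same ✓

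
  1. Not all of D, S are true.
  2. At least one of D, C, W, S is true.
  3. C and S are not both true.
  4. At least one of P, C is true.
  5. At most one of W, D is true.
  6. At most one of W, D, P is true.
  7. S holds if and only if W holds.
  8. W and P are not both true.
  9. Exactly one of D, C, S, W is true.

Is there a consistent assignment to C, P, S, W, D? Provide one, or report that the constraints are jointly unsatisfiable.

C = True, P = True, S = False, W = False, D = False

  (1) {D, S}: 0/2 true — not all ✓
  (2) {D, C, W, S}: 1 true — at least one ✓
  (3) C=T, S=F — not both ✓
  (4) {P, C}: 2 true — at least one ✓
  (5) {W, D}: 0 true — at most one ✓
  (6) {W, D, P}: 1 true — at most one ✓
  (7) S=F, W=F — same ✓
  (8) W=F, P=T — not both ✓
  (9) {D, C, S, W}: 1 true — exactly one ✓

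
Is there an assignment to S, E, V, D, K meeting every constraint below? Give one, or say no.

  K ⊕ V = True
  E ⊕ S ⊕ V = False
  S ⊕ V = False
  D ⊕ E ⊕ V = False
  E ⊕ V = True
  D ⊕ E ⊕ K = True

S = True, E = False, V = True, D = True, K = False

K ⊕ V = F ⊕ T = True ✓
E ⊕ S ⊕ V = F ⊕ T ⊕ T = False ✓
S ⊕ V = T ⊕ T = False ✓
D ⊕ E ⊕ V = T ⊕ F ⊕ T = False ✓
E ⊕ V = F ⊕ T = True ✓
D ⊕ E ⊕ K = T ⊕ F ⊕ F = True ✓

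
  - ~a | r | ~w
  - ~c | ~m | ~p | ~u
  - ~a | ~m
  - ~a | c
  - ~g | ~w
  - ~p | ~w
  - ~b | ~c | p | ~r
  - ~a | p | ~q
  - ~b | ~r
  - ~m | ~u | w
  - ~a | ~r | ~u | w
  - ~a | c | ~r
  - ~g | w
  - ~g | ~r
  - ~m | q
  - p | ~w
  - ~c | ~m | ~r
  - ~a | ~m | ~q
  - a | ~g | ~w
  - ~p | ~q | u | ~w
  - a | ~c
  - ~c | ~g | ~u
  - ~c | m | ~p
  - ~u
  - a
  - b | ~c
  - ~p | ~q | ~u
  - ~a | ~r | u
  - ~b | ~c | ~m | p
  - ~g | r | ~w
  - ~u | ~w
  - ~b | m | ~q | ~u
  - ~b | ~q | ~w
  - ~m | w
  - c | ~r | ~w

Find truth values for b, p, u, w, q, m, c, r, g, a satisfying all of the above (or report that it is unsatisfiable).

Unit clause (~u) forces u = False.
Unit clause (a) forces a = True.
In (~a | ~r | u) only ~r is left, so r = False.
In (~a | r | ~w) only ~w is left, so w = False.
In (~a | ~m) only ~m is left, so m = False.
In (~a | c) only c is left, so c = True.
In (~g | w) only ~g is left, so g = False.
In (~c | m | ~p) only ~p is left, so p = False.
In (b | ~c) only b is left, so b = True.
In (~a | p | ~q) only ~q is left, so q = False.
All clauses satisfied.

b=T; p=F; u=F; w=F; q=F; m=F; c=T; r=F; g=F; a=T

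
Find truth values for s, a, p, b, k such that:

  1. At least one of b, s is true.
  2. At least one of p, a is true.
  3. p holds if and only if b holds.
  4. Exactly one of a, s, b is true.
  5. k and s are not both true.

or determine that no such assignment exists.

s: False, a: False, p: True, b: True, k: False

  (1) {b, s}: 1 true — at least one ✓
  (2) {p, a}: 1 true — at least one ✓
  (3) p=T, b=T — same ✓
  (4) {a, s, b}: 1 true — exactly one ✓
  (5) k=F, s=F — not both ✓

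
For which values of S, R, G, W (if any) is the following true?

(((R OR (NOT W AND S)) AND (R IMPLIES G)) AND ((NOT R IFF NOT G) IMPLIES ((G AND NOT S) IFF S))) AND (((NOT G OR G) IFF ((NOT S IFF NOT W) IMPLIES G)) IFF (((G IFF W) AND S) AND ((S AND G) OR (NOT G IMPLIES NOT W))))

The formula is unsatisfiable.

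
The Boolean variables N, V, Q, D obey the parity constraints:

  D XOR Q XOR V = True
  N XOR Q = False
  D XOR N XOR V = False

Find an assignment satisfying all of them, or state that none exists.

Unsatisfiable — no assignment works.

Adding constraints 1, 2, 3 mod 2: every variable appears an even number of times on the left, so the left side is 0.
But the right sides sum to 1 (mod 2). 0 ≠ 1 — the system is inconsistent.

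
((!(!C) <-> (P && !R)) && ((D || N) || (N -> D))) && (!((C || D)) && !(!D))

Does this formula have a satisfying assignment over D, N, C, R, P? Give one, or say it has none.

No satisfying assignment exists.

Case D = True: the conjunct !((C || D)) becomes !((C || True)) = False.
Case D = False: the conjunct !(!D) becomes !(!False) = False.
Both cases fail — unsatisfiable.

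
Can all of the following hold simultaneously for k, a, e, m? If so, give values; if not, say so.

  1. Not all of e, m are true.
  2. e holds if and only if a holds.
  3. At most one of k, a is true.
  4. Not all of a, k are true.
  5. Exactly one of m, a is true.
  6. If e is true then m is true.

k = False; a = False; e = False; m = True

  (1) {e, m}: 1/2 true — not all ✓
  (2) e=F, a=F — same ✓
  (3) {k, a}: 0 true — at most one ✓
  (4) {a, k}: 0/2 true — not all ✓
  (5) {m, a}: 1 true — exactly one ✓
  (6) e=F ⇒ m: vacuous ✓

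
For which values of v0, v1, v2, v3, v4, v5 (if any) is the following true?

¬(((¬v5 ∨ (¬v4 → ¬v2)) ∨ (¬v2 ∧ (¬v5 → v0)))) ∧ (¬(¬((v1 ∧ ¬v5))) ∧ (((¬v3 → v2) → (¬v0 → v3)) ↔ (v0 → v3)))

Unsatisfiable

Case v5 = True: the conjunct ¬(¬((v1 ∧ ¬v5))) becomes ¬(¬False) = False.
Case v5 = False: the conjunct ¬(((¬v5 ∨ (¬v4 → ¬v2)) ∨ (¬v2 ∧ (¬v5 → v0)))) becomes ¬((True ∨ (¬v2 ∧ v0))) = False.
Both cases fail — unsatisfiable.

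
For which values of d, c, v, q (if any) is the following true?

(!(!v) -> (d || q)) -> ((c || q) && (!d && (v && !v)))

d=F; c=F; v=T; q=F

  (!(!v) -> (d || q)) -> ((c || q) && (!d && (v && !v))) = True
    !(!v) -> (d || q) = False
      !(!v) = True
        !v = False
      d || q = False
    (c || q) && (!d && (v && !v)) = False
      c || q = False
      !d && (v && !v) = False
        !d = True
        v && !v = False
          !v = False
The formula evaluates to True.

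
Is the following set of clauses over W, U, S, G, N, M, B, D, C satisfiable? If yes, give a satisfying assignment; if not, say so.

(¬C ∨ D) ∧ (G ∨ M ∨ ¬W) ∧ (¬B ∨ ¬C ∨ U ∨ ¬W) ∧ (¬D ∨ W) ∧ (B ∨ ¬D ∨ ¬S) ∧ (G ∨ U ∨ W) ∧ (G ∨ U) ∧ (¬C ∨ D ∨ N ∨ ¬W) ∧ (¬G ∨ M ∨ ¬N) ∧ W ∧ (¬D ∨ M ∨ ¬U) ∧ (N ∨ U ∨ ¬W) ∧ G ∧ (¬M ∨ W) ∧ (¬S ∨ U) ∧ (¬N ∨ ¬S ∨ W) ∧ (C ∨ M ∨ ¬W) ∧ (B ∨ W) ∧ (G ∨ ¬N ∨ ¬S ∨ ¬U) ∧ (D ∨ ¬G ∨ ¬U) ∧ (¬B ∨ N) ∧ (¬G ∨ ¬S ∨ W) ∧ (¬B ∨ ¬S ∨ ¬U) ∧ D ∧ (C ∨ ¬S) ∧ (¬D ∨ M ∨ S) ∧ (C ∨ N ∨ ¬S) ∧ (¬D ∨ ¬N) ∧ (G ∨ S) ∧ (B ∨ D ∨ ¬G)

Unit clause (W) forces W = True.
Unit clause (G) forces G = True.
Unit clause (D) forces D = True.
In (¬D ∨ ¬N) only ¬N is left, so N = False.
In (N ∨ U ∨ ¬W) only U is left, so U = True.
In (¬B ∨ N) only ¬B is left, so B = False.
In (B ∨ ¬D ∨ ¬S) only ¬S is left, so S = False.
In (¬D ∨ M ∨ ¬U) only M is left, so M = True.
Set C = True.
All clauses satisfied.

W: True, U: True, S: False, G: True, N: False, M: True, B: False, D: True, C: True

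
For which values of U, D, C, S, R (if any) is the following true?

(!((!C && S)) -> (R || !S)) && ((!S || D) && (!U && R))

U=F; D=F; C=F; S=F; R=T

  !((!C && S)) -> (R || !S) = True
    !((!C && S)) = True
      !C && S = False
        !C = True
    R || !S = True
      !S = True
  (!S || D) && (!U && R) = True
    !S || D = True
      !S = True
    !U && R = True
      !U = True
Both conjuncts True, so the formula holds.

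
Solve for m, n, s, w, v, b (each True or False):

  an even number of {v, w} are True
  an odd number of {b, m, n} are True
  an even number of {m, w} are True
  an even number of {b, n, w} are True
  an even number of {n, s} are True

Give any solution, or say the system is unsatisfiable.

Adding constraints 2, 3, 4 mod 2: every variable appears an even number of times on the left, so the left side is 0.
But the right sides sum to 1 (mod 2). 0 ≠ 1 — the system is inconsistent.

No satisfying assignment exists.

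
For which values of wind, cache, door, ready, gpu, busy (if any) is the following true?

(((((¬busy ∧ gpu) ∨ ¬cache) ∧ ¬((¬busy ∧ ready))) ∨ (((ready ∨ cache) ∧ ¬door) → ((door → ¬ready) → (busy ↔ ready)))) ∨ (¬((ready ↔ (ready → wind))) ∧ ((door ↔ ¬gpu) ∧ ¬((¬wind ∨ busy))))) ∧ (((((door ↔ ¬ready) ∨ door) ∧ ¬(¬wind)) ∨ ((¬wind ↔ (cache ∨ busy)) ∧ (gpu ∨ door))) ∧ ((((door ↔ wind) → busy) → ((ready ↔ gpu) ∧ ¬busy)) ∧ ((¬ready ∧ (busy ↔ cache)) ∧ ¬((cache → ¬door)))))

Case door = True: the formula simplifies to (¬(¬wind) ∨ (¬wind ↔ (cache ∨ busy))) ∧ (((wind → busy) → ((ready ↔ gpu) ∧ ¬busy)) ∧ ((¬ready ∧ (busy ↔ cache)) ∧ ¬(¬cache))).
  cache = True: simplifies to (¬(¬wind) ∨ ¬wind) ∧ (((wind → busy) → ((ready ↔ gpu) ∧ ¬busy)) ∧ (¬ready ∧ busy)).
    busy = True: the conjunct (wind → busy) → ((ready ↔ gpu) ∧ ¬busy) becomes (wind → True) → ((ready ↔ gpu) ∧ False) = False.
    busy = False: the conjunct busy is False.
  cache = False: the conjunct ¬(¬cache) becomes ¬(¬False) = False.
Case door = False: the conjunct ¬((cache → ¬door)) becomes ¬((cache → True)) = False.
Both cases fail — unsatisfiable.

UNSATISFIABLE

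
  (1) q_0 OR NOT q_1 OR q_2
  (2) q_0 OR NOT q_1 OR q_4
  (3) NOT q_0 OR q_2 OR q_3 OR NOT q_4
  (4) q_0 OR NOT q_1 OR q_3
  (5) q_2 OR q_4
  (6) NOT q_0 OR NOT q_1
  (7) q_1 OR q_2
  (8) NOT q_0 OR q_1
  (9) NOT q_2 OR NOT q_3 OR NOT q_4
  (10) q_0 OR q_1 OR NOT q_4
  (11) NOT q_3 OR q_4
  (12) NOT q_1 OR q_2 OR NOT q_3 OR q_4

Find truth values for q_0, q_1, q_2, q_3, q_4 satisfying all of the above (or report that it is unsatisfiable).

q_0=F, q_1=F, q_2=T, q_3=F, q_4=F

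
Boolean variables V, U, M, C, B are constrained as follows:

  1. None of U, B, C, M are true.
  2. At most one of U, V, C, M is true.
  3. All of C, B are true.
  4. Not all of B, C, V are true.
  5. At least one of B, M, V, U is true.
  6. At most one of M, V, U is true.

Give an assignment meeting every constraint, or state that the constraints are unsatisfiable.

No satisfying assignment exists.

Case C = True:
  Constraint (1) is violated (C=T) — contradiction.
Case C = False:
  Constraint (3) is violated (C=F) — contradiction.
Both cases fail — unsatisfiable.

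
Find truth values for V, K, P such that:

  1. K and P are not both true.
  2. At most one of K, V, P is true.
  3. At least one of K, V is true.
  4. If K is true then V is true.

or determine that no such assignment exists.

V=T, K=F, P=F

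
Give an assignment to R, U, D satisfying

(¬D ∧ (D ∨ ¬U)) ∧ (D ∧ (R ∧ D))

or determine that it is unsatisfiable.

The formula is unsatisfiable.

Case D = True: the conjunct ¬D is False.
Case D = False: the conjunct D is False.
Both cases fail — unsatisfiable.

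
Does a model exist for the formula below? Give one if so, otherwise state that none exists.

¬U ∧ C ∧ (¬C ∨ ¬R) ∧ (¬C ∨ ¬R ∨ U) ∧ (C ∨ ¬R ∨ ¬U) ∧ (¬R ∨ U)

U=F, C=T, R=F

Unit clause (¬U) forces U = False.
Unit clause (C) forces C = True.
In (¬C ∨ ¬R) only ¬R is left, so R = False.
Check each clause:
  (¬U): ¬U holds.
  (C): C holds.
  (¬C ∨ ¬R): ¬R holds.
  (¬C ∨ ¬R ∨ U): ¬R holds.
  (C ∨ ¬R ∨ ¬U): C holds.
  (¬R ∨ U): ¬R holds.
All clauses satisfied.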